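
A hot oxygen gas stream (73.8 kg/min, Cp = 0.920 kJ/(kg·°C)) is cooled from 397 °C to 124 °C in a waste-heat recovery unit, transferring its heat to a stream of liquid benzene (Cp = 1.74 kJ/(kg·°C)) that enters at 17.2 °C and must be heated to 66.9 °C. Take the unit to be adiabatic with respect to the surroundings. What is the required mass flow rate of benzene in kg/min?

Heat released by hot stream: Q = 73.8 × 0.920 × (397 − 124) = 18536 kJ/min
Energy balance on cold side (adiabatic exchanger): Q = ṁ_c·Cp_c·(T_c,out − T_c,in)
ṁ_c = 18536 / [1.74 × (66.9 − 17.2)] = 214.34 kg/min

ṁ_c = 214 kg/min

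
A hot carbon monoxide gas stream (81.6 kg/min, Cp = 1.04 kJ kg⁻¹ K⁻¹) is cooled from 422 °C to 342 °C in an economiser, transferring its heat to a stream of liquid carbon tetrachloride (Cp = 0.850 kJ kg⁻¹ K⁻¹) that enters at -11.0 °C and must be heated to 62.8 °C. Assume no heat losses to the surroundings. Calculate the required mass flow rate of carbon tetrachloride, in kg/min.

Heat released by hot stream: Q = 81.6 × 1.04 × (422 − 342) = 6789.1 kJ/min
Energy balance on cold side (adiabatic exchanger): Q = ṁ_c·Cp_c·(T_c,out − T_c,in)
ṁ_c = 6789.1 / [0.850 × (62.8 − -11.0)] = 108.23 kg/min

ṁ_c = 108 kg/min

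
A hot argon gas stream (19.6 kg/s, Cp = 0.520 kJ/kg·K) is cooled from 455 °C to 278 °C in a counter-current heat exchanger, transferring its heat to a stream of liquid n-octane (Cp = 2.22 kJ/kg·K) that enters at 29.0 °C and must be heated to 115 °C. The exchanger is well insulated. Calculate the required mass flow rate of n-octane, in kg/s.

ṁ_c = 9.45 kg/s

Heat released by hot stream: Q = 19.6 × 0.520 × (455 − 278) = 1804 kJ/s
Energy balance on cold side (adiabatic exchanger): Q = ṁ_c·Cp_c·(T_c,out − T_c,in)
ṁ_c = 1804 / [2.22 × (115 − 29.0)] = 9.4489 kg/s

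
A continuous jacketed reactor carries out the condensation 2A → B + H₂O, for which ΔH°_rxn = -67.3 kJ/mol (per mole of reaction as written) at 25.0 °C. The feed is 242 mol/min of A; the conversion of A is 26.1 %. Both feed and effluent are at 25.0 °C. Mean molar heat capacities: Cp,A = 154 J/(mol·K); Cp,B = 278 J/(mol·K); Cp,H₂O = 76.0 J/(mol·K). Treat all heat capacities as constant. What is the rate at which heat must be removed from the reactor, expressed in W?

Q_out = 35400 W

Extent of reaction ξ = 0.261 × 242 / 2 = 31.581 mol/min
Reaction term: ξ·ΔH°_rxn = 31.581 × -67.3 = -2125.4 kJ/min
Q = ΔH = -2125.4 kJ/min = -35.423 kW
Heat removed = 35423 W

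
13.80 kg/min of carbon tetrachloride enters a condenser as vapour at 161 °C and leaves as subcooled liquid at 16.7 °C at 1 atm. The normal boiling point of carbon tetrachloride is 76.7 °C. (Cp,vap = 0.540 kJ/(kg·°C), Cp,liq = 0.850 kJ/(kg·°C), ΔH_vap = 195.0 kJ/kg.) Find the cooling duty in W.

Q_c = 67100 W

vapour 161→76.7 °C: -45.522 kJ/kg
condensation at 76.7 °C: -195 kJ/kg
liquid 76.7→16.7 °C: -51 kJ/kg
Δh = -45.522 + -195 + -51 = -291.52 kJ/kg
Q = ṁ·Δh = 13.80 kg/min × -291.52 kJ/kg = -4023 kJ/min
|Q| = 67.05 kW = 67050 W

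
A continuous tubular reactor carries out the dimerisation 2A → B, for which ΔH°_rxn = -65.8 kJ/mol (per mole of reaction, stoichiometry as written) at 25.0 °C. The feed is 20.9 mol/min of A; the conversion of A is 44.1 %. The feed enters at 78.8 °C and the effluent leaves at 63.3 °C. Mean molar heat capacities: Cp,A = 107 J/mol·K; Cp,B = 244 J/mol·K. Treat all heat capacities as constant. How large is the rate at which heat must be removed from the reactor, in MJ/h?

Q_out = 20.0 MJ/h

Extent of reaction ξ = 0.441 × 20.9 / 2 = 4.6084 mol/min
Reaction term: ξ·ΔH°_rxn = 4.6084 × -65.8 = -303.24 kJ/min
Sensible, feed 78.8→25 °C: -120.31 kJ/min
Outlet flows (mol/min): A 11.683, B 4.6084
Sensible, products 25→63.3 °C: 90.945 kJ/min
Q = ΔH = -332.6 kJ/min = -5.5434 kW
Heat removed = 19.956 MJ/h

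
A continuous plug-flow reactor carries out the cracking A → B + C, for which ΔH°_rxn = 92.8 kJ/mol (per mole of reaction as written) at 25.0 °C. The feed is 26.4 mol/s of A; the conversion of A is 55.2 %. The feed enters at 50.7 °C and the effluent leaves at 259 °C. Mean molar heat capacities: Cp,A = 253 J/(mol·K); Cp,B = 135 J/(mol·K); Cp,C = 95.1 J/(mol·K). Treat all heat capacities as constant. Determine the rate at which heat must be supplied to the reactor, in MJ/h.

Extent of reaction ξ = 0.552 × 26.4 = 14.573 mol/s
Reaction term: ξ·ΔH°_rxn = 14.573 × 92.8 = 1352.4 kJ/s
Sensible, feed 50.7→25 °C: -171.66 kJ/s
Outlet flows (mol/s): A 11.827, B 14.573, C 14.573
Sensible, products 25→259 °C: 1484.8 kJ/s
Q = ΔH = 2665.5 kJ/s = 2665.5 kW
Heat supplied = 9596 MJ/h

Q_in = 9600 MJ/h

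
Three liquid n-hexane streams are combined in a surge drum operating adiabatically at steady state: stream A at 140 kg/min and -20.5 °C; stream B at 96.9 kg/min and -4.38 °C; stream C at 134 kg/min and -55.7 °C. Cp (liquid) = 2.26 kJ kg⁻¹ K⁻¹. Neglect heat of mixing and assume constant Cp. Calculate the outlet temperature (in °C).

T_out = -29.0 °C

Energy balance with Q = 0: Σ ṁᵢCp,ᵢ(T_out − Tᵢ) = 0
Σ ṁᵢCp,ᵢTᵢ = 140×2.26×-20.5 + 96.9×2.26×-4.38 + 134×2.26×-55.7 = -24314
Σ ṁᵢCp,ᵢ = 140×2.26 + 96.9×2.26 + 134×2.26 = 838.23
T_out = -24314 / 838.23 = -29.006 °C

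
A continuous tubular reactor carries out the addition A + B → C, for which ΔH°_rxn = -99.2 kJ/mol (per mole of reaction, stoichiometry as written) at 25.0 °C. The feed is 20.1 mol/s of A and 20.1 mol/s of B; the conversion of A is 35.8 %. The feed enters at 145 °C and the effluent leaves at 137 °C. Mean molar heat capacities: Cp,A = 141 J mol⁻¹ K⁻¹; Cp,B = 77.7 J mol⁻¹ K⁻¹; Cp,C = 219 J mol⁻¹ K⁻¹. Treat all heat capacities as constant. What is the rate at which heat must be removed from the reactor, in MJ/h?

Extent of reaction ξ = 0.358 × 20.1 = 7.1958 mol/s
Reaction term: ξ·ΔH°_rxn = 7.1958 × -99.2 = -713.82 kJ/s
Sensible, feed 145→25 °C: -527.5 kJ/s
Outlet flows (mol/s): A 12.904, B 12.904, C 7.1958
Sensible, products 25→137 °C: 492.58 kJ/s
Q = ΔH = -748.75 kJ/s = -748.75 kW
Heat removed = 2695.5 MJ/h

Q_out = 2700 MJ/h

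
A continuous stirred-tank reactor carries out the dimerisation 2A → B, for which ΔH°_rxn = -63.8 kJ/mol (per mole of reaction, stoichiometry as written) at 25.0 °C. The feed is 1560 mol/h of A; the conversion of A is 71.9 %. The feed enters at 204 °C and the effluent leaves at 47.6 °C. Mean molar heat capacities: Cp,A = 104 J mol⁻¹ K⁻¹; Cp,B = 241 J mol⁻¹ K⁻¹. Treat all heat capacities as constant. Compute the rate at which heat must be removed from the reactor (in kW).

Q_out = 16.9 kW

Extent of reaction ξ = 0.719 × 1560 / 2 = 560.82 mol/h
Reaction term: ξ·ΔH°_rxn = 560.82 × -63.8 = -35780 kJ/h
Sensible, feed 204→25 °C: -29041 kJ/h
Outlet flows (mol/h): A 438.36, B 560.82
Sensible, products 25→47.6 °C: 4084.9 kJ/h
Q = ΔH = -60736 kJ/h = -16.871 kW
Heat removed = 16.871 kW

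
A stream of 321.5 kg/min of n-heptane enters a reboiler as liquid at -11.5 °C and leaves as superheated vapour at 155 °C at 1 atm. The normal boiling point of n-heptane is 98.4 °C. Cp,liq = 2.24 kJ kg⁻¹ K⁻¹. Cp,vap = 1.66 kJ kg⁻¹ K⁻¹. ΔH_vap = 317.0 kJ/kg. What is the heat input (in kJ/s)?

liquid -11.5→98.4 °C: 246.18 kJ/kg
vaporisation at 98.4 °C: 317 kJ/kg
vapour 98.4→155 °C: 93.956 kJ/kg
Δh = 246.18 + 317 + 93.956 = 657.13 kJ/kg
Q = ṁ·Δh = 321.5 kg/min × 657.13 kJ/kg = 211270 kJ/min
|Q| = 3521.1 kW

Q = 3520 kJ/s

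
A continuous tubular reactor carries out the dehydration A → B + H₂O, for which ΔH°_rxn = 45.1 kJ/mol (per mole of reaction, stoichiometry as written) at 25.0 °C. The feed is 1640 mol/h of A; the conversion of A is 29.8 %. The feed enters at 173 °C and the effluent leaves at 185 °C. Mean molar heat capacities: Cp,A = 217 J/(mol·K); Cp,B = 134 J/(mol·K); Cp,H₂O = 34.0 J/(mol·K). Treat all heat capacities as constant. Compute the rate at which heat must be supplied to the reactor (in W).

Q_in = 6240 W

Extent of reaction ξ = 0.298 × 1640 = 488.72 mol/h
Reaction term: ξ·ΔH°_rxn = 488.72 × 45.1 = 22041 kJ/h
Sensible, feed 173→25 °C: -52670 kJ/h
Outlet flows (mol/h): A 1151.3, B 488.72, H₂O 488.72
Sensible, products 25→185 °C: 53109 kJ/h
Q = ΔH = 22480 kJ/h = 6.2445 kW
Heat supplied = 6244.5 W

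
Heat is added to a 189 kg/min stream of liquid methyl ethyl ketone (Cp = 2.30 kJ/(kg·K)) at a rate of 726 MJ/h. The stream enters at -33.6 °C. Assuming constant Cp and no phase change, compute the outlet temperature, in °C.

Q = 726 MJ/h = 12100 kJ/min
ΔT = Q/(ṁ·Cp) = 12100/(189×2.30) = 27.835 K
T_out = -33.6 + 27.835 = -5.7647 °C

T_out = -5.76 °C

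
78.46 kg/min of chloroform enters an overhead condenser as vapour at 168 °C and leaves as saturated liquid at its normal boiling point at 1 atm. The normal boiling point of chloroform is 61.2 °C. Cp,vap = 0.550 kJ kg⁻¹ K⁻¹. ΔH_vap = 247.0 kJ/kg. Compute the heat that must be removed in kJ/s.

Q_c = 400 kJ/s

vapour 168→61.2 °C: -58.74 kJ/kg
condensation at 61.2 °C: -247 kJ/kg
Δh = -58.74 + -247 = -305.74 kJ/kg
Q = ṁ·Δh = 78.46 kg/min × -305.74 kJ/kg = -23988 kJ/min
|Q| = 399.81 kW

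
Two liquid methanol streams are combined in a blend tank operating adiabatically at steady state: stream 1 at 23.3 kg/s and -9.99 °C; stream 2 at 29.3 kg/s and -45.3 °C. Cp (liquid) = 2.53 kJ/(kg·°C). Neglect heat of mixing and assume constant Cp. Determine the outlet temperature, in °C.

T_out = -29.7 °C

Adiabatic, steady state ⇒ Σ ṁᵢCp,ᵢ(T_out − Tᵢ) = 0
Σ ṁᵢCp,ᵢTᵢ = 23.3×2.53×-9.99 + 29.3×2.53×-45.3 = -3946.9
Σ ṁᵢCp,ᵢ = 23.3×2.53 + 29.3×2.53 = 133.08
T_out = -3946.9 / 133.08 = -29.659 °C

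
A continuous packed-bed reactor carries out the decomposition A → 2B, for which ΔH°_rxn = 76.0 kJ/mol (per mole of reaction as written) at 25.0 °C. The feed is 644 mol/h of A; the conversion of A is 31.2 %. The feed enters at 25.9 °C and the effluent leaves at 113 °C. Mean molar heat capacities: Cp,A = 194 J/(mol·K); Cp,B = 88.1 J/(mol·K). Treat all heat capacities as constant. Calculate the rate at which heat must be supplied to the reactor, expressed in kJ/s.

Extent of reaction ξ = 0.312 × 644 = 200.93 mol/h
Reaction term: ξ·ΔH°_rxn = 200.93 × 76.0 = 15271 kJ/h
Sensible, feed 25.9→25 °C: -112.44 kJ/h
Outlet flows (mol/h): A 443.07, B 401.86
Sensible, products 25→113 °C: 10680 kJ/h
Q = ΔH = 25838 kJ/h = 7.1771 kW
Heat supplied = 7.1771 kJ/s

Q_in = 7.18 kJ/s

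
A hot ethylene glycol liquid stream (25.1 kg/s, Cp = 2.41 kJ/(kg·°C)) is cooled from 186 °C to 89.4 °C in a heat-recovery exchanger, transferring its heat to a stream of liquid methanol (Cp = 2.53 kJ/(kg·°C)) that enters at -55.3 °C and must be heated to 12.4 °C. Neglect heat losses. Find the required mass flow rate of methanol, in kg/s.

Heat released by hot stream: Q = 25.1 × 2.41 × (186 − 89.4) = 5843.4 kJ/s
Energy balance on cold side (adiabatic exchanger): Q = ṁ_c·Cp_c·(T_c,out − T_c,in)
ṁ_c = 5843.4 / [2.53 × (12.4 − -55.3)] = 34.116 kg/s

ṁ_c = 34.1 kg/s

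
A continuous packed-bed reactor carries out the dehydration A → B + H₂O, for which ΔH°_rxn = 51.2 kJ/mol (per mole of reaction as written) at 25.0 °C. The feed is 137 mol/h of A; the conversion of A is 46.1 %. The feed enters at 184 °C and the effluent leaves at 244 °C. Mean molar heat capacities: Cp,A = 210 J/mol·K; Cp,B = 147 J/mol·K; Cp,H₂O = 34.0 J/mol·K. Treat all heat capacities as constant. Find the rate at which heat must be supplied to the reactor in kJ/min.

Q_in = 76.0 kJ/min

Extent of reaction ξ = 0.461 × 137 = 63.157 mol/h
Reaction term: ξ·ΔH°_rxn = 63.157 × 51.2 = 3233.6 kJ/h
Sensible, feed 184→25 °C: -4574.4 kJ/h
Outlet flows (mol/h): A 73.843, B 63.157, H₂O 63.157
Sensible, products 25→244 °C: 5899.5 kJ/h
Q = ΔH = 4558.7 kJ/h = 1.2663 kW
Heat supplied = 75.979 kJ/min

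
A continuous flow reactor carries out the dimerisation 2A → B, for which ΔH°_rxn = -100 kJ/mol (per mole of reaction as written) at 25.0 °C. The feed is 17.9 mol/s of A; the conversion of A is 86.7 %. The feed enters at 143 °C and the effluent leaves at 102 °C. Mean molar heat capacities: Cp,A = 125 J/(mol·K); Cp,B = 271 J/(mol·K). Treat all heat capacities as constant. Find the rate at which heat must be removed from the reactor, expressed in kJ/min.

Q_out = 51300 kJ/min

Extent of reaction ξ = 0.867 × 17.9 / 2 = 7.7596 mol/s
Reaction term: ξ·ΔH°_rxn = 7.7596 × -100 = -775.96 kJ/s
Sensible, feed 143→25 °C: -264.02 kJ/s
Outlet flows (mol/s): A 2.3807, B 7.7596
Sensible, products 25→102 °C: 184.83 kJ/s
Q = ΔH = -855.16 kJ/s = -855.16 kW
Heat removed = 51309 kJ/min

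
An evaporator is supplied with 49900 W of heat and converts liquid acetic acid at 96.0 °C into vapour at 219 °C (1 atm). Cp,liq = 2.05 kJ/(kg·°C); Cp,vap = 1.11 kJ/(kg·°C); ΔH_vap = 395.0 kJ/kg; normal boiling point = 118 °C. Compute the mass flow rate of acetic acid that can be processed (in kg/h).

Δh = 2.05×(118−96.0) + 395.0 + 1.11×(219−118) = 552.21 kJ/kg
Q = 49900 W = 49.9 kJ/s = 179640 kJ/h
ṁ = Q/Δh = 179640 / 552.21 = 325.31 kg/h

ṁ = 325 kg/h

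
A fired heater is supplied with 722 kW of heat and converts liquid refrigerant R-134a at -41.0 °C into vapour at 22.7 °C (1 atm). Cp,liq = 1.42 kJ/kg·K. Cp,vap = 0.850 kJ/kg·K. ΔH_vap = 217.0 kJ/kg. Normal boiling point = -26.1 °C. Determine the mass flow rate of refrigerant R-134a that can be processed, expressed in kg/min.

ṁ = 155 kg/min

Δh = 1.42×(-26.1−-41.0) + 217.0 + 0.850×(22.7−-26.1) = 279.64 kJ/kg
Q = 722 kW = 722 kJ/s = 43320 kJ/min
ṁ = Q/Δh = 43320 / 279.64 = 154.91 kg/min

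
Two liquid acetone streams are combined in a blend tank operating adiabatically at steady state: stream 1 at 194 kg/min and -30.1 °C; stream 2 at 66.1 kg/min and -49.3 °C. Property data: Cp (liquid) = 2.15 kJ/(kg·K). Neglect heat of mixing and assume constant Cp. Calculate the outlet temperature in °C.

T_out = -35.0 °C

Energy balance with Q = 0: Σ ṁᵢCp,ᵢ(T_out − Tᵢ) = 0
Σ ṁᵢCp,ᵢTᵢ = 194×2.15×-30.1 + 66.1×2.15×-49.3 = -19561
Σ ṁᵢCp,ᵢ = 194×2.15 + 66.1×2.15 = 559.21
T_out = -19561 / 559.21 = -34.979 °C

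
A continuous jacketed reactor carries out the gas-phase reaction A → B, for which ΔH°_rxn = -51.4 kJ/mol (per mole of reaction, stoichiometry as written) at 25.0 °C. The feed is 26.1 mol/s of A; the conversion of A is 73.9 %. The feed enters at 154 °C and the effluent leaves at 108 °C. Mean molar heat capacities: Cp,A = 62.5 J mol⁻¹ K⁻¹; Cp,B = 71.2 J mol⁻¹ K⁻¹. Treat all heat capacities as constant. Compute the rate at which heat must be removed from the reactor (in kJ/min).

Extent of reaction ξ = 0.739 × 26.1 = 19.288 mol/s
Reaction term: ξ·ΔH°_rxn = 19.288 × -51.4 = -991.4 kJ/s
Sensible, feed 154→25 °C: -210.43 kJ/s
Outlet flows (mol/s): A 6.8121, B 19.288
Sensible, products 25→108 °C: 149.32 kJ/s
Q = ΔH = -1052.5 kJ/s = -1052.5 kW
Heat removed = 63150 kJ/min

Q_out = 63200 kJ/min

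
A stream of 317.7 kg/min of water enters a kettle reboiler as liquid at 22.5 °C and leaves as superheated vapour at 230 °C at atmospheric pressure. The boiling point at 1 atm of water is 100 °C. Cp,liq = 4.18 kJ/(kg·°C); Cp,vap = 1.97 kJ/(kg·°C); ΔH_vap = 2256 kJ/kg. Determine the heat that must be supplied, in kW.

liquid 22.5→100 °C: 323.95 kJ/kg
vaporisation at 100 °C: 2256 kJ/kg
vapour 100→230 °C: 256.1 kJ/kg
Δh = 323.95 + 2256 + 256.1 = 2836.1 kJ/kg
Q = ṁ·Δh = 317.7 kg/min × 2836.1 kJ/kg = 901010 kJ/min
|Q| = 15017 kW

Q = 15000 kW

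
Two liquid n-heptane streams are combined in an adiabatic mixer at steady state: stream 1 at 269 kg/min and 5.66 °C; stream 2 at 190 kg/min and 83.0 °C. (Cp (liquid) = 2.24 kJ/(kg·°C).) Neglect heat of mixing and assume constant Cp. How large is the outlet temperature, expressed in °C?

T_out = 37.7 °C

No heat crosses the boundary, so H_out = H_in.
T_out = Σ ṁᵢCp,ᵢTᵢ / Σ ṁᵢCp,ᵢ
      = 38735 / 1028.2 = 37.674 °C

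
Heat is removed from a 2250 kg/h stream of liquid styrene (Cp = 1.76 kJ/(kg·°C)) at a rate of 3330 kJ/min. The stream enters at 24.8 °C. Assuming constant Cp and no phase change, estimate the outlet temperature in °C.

Q = 3330 kJ/min = 199800 kJ/h
ΔT = Q/(ṁ·Cp) = 199800/(2250×1.76) = 50.455 K
T_out = 24.8 − 50.455 = -25.655 °C

T_out = -25.7 °C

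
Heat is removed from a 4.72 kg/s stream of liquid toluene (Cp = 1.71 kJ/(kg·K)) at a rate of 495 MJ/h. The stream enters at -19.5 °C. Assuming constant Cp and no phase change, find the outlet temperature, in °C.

Q = 495 MJ/h = 137.5 kJ/s
ΔT = Q/(ṁ·Cp) = 137.5/(4.72×1.71) = 17.036 K
T_out = -19.5 − 17.036 = -36.536 °C

T_out = -36.5 °C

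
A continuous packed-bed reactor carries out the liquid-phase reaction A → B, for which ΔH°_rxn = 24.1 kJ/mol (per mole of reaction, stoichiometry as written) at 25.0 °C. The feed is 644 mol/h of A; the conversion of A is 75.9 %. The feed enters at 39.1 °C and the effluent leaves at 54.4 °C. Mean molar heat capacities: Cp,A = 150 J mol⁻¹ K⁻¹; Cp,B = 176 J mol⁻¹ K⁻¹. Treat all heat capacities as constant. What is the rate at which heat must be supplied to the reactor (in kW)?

Extent of reaction ξ = 0.759 × 644 = 488.8 mol/h
Reaction term: ξ·ΔH°_rxn = 488.8 × 24.1 = 11780 kJ/h
Sensible, feed 39.1→25 °C: -1362.1 kJ/h
Outlet flows (mol/h): A 155.2, B 488.8
Sensible, products 25→54.4 °C: 3213.7 kJ/h
Q = ΔH = 13632 kJ/h = 3.7866 kW
Heat supplied = 3.7866 kW

Q_in = 3.79 kW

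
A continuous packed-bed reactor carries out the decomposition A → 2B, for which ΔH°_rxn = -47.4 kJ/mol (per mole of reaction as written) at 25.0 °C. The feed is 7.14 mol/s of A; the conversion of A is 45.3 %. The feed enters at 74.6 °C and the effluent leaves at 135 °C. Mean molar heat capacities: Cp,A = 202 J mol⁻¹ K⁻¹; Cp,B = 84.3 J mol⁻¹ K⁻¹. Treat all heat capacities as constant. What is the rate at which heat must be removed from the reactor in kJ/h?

Q_out = 281000 kJ/h

Extent of reaction ξ = 0.453 × 7.14 = 3.2344 mol/s
Reaction term: ξ·ΔH°_rxn = 3.2344 × -47.4 = -153.31 kJ/s
Sensible, feed 74.6→25 °C: -71.537 kJ/s
Outlet flows (mol/s): A 3.9056, B 6.4688
Sensible, products 25→135 °C: 146.77 kJ/s
Q = ΔH = -78.081 kJ/s = -78.081 kW
Heat removed = 281090 kJ/h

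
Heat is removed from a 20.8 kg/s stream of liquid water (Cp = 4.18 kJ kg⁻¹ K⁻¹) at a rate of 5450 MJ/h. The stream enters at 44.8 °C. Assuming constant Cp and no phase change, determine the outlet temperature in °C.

T_out = 27.4 °C

Q = 5450 MJ/h = 1513.9 kJ/s
ΔT = Q/(ṁ·Cp) = 1513.9/(20.8×4.18) = 17.412 K
T_out = 44.8 − 17.412 = 27.388 °C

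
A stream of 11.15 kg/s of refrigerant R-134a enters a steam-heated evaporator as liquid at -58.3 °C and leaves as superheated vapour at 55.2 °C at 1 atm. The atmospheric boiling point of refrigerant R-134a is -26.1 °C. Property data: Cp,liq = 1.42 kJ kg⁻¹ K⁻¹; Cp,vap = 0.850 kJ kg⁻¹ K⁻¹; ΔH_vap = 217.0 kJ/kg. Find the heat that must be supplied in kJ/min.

Q = 222000 kJ/min

liquid -58.3→-26.1 °C: 45.724 kJ/kg
vaporisation at -26.1 °C: 217 kJ/kg
vapour -26.1→55.2 °C: 69.105 kJ/kg
Δh = 45.724 + 217 + 69.105 = 331.83 kJ/kg
Q = ṁ·Δh = 11.15 kg/s × 331.83 kJ/kg = 3699.9 kJ/s
|Q| = 3699.9 kW = 221990 kJ/min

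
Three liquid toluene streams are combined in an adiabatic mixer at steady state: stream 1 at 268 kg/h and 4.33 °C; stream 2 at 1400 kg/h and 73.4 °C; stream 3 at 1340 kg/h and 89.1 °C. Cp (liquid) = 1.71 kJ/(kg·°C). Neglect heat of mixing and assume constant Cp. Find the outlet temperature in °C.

T_out = 74.2 °C

No heat crosses the boundary, so H_out = H_in.
T_out = Σ ṁᵢCp,ᵢTᵢ / Σ ṁᵢCp,ᵢ
      = 381870 / 5143.7 = 74.24 °C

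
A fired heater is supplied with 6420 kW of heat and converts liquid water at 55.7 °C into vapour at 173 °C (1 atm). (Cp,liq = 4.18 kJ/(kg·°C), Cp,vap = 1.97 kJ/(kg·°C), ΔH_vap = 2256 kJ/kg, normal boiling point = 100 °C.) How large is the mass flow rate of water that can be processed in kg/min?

ṁ = 149 kg/min

Δh = 4.18×(100−55.7) + 2256 + 1.97×(173−100) = 2585 kJ/kg
Q = 6420 kW = 6420 kJ/s = 385200 kJ/min
ṁ = Q/Δh = 385200 / 2585 = 149.01 kg/min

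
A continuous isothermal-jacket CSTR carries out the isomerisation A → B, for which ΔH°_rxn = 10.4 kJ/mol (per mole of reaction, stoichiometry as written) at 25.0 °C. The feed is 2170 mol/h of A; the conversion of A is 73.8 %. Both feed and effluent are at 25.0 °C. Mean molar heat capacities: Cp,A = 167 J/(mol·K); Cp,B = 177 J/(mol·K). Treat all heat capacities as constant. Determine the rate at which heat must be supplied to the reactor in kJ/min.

Q_in = 278 kJ/min

Extent of reaction ξ = 0.738 × 2170 = 1601.5 mol/h
Reaction term: ξ·ΔH°_rxn = 1601.5 × 10.4 = 16655 kJ/h
Q = ΔH = 16655 kJ/h = 4.6264 kW
Heat supplied = 277.59 kJ/min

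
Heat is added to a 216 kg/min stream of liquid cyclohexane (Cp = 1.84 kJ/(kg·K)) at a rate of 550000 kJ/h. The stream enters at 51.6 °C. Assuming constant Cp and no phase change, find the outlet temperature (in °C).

T_out = 74.7 °C

Q = 550000 kJ/h = 9166.7 kJ/min
ΔT = Q/(ṁ·Cp) = 9166.7/(216×1.84) = 23.064 K
T_out = 51.6 + 23.064 = 74.664 °C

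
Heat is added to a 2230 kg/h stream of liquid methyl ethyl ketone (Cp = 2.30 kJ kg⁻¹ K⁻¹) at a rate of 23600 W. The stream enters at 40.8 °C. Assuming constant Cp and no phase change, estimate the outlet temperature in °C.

T_out = 57.4 °C

Q = 23600 W = 84960 kJ/h
ΔT = Q/(ṁ·Cp) = 84960/(2230×2.30) = 16.565 K
T_out = 40.8 + 16.565 = 57.365 °C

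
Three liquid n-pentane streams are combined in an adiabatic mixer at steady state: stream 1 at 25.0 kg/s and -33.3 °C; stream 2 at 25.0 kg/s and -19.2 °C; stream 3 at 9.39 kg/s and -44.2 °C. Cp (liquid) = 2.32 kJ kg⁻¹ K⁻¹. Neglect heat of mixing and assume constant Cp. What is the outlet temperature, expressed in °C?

T_out = -29.1 °C

Adiabatic, steady state ⇒ Σ ṁᵢCp,ᵢ(T_out − Tᵢ) = 0
T_out = Σ ṁᵢCp,ᵢTᵢ / Σ ṁᵢCp,ᵢ
      = -4007.9 / 137.78 = -29.088 °C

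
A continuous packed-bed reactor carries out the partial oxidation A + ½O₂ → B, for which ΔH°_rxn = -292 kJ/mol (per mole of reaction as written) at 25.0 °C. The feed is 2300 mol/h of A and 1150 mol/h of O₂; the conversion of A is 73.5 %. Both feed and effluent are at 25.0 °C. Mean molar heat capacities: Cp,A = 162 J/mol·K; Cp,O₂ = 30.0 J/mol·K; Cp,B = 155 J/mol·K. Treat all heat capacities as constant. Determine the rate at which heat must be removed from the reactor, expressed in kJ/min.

Extent of reaction ξ = 0.735 × 2300 = 1690.5 mol/h
Reaction term: ξ·ΔH°_rxn = 1690.5 × -292 = -493630 kJ/h
Q = ΔH = -493630 kJ/h = -137.12 kW
Heat removed = 8227.1 kJ/min

Q_out = 8230 kJ/min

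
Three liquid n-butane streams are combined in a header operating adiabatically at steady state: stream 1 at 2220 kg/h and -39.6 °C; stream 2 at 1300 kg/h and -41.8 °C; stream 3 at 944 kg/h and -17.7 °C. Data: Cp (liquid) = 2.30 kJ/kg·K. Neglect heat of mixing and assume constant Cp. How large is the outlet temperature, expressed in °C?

T_out = -35.6 °C

Energy balance with Q = 0: Σ ṁᵢCp,ᵢ(T_out − Tᵢ) = 0
Σ ṁᵢCp,ᵢTᵢ = 2220×2.30×-39.6 + 1300×2.30×-41.8 + 944×2.30×-17.7 = -365610
Σ ṁᵢCp,ᵢ = 2220×2.30 + 1300×2.30 + 944×2.30 = 10267
T_out = -365610 / 10267 = -35.609 °C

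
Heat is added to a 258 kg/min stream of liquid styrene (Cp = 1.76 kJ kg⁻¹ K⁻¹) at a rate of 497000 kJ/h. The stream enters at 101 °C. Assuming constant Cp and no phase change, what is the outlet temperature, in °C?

Q = 497000 kJ/h = 8283.3 kJ/min
ΔT = Q/(ṁ·Cp) = 8283.3/(258×1.76) = 18.242 K
T_out = 101 + 18.242 = 119.24 °C

T_out = 119 °C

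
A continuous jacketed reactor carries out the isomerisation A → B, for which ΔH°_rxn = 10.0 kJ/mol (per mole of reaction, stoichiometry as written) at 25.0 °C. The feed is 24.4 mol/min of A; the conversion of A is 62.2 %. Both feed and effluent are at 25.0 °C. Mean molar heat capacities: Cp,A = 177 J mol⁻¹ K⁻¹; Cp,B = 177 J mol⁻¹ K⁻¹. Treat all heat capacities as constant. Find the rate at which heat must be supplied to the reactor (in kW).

Extent of reaction ξ = 0.622 × 24.4 = 15.177 mol/min
Reaction term: ξ·ΔH°_rxn = 15.177 × 10.0 = 151.77 kJ/min
Q = ΔH = 151.77 kJ/min = 2.5295 kW
Heat supplied = 2.5295 kW

Q_in = 2.53 kW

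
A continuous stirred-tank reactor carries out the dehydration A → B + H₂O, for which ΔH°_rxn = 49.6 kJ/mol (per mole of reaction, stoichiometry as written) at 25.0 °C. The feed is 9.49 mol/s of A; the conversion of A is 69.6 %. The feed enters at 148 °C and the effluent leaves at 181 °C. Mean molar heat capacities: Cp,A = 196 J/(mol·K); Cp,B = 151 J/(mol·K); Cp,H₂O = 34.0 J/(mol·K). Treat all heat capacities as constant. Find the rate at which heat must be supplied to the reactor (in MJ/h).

Extent of reaction ξ = 0.696 × 9.49 = 6.605 mol/s
Reaction term: ξ·ΔH°_rxn = 6.605 × 49.6 = 327.61 kJ/s
Sensible, feed 148→25 °C: -228.78 kJ/s
Outlet flows (mol/s): A 2.885, B 6.605, H₂O 6.605
Sensible, products 25→181 °C: 278.83 kJ/s
Q = ΔH = 377.66 kJ/s = 377.66 kW
Heat supplied = 1359.6 MJ/h

Q_in = 1360 MJ/h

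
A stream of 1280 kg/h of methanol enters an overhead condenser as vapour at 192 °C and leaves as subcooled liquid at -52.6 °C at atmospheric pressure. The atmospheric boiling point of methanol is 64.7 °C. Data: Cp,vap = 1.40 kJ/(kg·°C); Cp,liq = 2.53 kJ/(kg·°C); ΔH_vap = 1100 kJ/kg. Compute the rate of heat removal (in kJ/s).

Q_c = 560 kJ/s

vapour 192→64.7 °C: -178.22 kJ/kg
condensation at 64.7 °C: -1100 kJ/kg
liquid 64.7→-52.6 °C: -296.77 kJ/kg
Δh = -178.22 + -1100 + -296.77 = -1575 kJ/kg
Q = ṁ·Δh = 1280 kg/h × -1575 kJ/kg = -2.016e+06 kJ/h
|Q| = 560 kW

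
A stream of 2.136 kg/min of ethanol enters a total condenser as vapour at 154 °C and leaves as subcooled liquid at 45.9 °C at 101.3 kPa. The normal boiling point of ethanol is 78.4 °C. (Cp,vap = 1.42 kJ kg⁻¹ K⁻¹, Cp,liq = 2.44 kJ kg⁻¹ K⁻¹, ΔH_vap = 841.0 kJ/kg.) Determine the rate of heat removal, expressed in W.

Q_c = 36600 W

vapour 154→78.4 °C: -107.35 kJ/kg
condensation at 78.4 °C: -841 kJ/kg
liquid 78.4→45.9 °C: -79.3 kJ/kg
Δh = -107.35 + -841 + -79.3 = -1027.7 kJ/kg
Q = ṁ·Δh = 2.136 kg/min × -1027.7 kJ/kg = -2195.1 kJ/min
|Q| = 36.584 kW = 36584 W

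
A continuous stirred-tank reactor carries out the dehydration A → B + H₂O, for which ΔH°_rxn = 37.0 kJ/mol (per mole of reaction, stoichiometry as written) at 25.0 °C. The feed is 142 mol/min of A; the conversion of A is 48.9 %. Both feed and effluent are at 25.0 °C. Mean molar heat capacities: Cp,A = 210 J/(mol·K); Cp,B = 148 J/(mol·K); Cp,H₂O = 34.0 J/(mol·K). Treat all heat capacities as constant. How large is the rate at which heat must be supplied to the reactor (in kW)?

Q_in = 42.8 kW

Extent of reaction ξ = 0.489 × 142 = 69.438 mol/min
Reaction term: ξ·ΔH°_rxn = 69.438 × 37.0 = 2569.2 kJ/min
Q = ΔH = 2569.2 kJ/min = 42.82 kW
Heat supplied = 42.82 kW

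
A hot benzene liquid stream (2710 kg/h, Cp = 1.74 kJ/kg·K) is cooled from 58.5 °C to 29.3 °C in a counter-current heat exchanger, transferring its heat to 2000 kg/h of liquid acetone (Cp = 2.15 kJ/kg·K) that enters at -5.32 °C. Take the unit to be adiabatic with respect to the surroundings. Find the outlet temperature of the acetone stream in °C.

Heat released by hot stream: Q = 2710 × 1.74 × (58.5 − 29.3) = 137690 kJ/h
Energy balance on cold side (adiabatic exchanger): Q = ṁ_c·Cp_c·(T_c,out − T_c,in)
T_c,out = -5.32 + 137690/(2000 × 2.15) = 26.701 °C

T_c,out = 26.7 °C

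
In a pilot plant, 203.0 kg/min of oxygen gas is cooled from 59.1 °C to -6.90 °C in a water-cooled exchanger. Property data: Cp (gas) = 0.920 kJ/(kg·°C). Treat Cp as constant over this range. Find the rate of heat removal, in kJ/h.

Q = ṁ·Cp·ΔT = 203.0 × 0.920 × (-6.90 − 59.1) = -12326 kJ/min
Converting: 12326 / 60 s = 205.44 kW
Cooling duty = 739570 kJ/h

Q_c = 740000 kJ/h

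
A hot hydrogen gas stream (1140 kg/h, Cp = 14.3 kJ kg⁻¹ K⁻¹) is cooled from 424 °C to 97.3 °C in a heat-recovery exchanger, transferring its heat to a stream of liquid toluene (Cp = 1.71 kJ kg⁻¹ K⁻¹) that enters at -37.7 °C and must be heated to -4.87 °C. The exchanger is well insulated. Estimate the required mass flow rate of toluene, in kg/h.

Heat released by hot stream: Q = 1140 × 14.3 × (424 − 97.3) = 5.3259e+06 kJ/h
Energy balance on cold side (adiabatic exchanger): Q = ṁ_c·Cp_c·(T_c,out − T_c,in)
ṁ_c = 5.3259e+06 / [1.71 × (-4.87 − -37.7)] = 94869 kg/h

ṁ_c = 94900 kg/h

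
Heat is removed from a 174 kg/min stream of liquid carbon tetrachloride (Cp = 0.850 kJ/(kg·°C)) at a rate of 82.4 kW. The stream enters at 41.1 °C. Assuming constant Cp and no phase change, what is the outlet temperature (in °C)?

Q = 82.4 kW = 4944 kJ/min
ΔT = Q/(ṁ·Cp) = 4944/(174×0.850) = 33.428 K
T_out = 41.1 − 33.428 = 7.672 °C

T_out = 7.67 °C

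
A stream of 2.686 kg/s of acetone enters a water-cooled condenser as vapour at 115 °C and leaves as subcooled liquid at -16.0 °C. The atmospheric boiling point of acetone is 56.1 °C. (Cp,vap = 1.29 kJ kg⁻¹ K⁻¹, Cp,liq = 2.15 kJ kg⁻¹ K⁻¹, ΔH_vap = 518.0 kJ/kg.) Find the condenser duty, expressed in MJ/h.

Q_c = 7240 MJ/h

vapour 115→56.1 °C: -75.981 kJ/kg
condensation at 56.1 °C: -518 kJ/kg
liquid 56.1→-16.0 °C: -155.01 kJ/kg
Δh = -75.981 + -518 + -155.01 = -749 kJ/kg
Q = ṁ·Δh = 2.686 kg/s × -749 kJ/kg = -2011.8 kJ/s
|Q| = 2011.8 kW = 7242.5 MJ/h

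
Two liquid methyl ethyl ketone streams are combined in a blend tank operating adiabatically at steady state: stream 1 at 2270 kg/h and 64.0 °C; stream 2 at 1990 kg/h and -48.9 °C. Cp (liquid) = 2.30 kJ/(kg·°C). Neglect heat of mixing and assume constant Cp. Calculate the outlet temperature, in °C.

Energy balance with Q = 0: Σ ṁᵢCp,ᵢ(T_out − Tᵢ) = 0
T_out = Σ ṁᵢCp,ᵢTᵢ / Σ ṁᵢCp,ᵢ
      = 110330 / 9798 = 11.26 °C

T_out = 11.3 °C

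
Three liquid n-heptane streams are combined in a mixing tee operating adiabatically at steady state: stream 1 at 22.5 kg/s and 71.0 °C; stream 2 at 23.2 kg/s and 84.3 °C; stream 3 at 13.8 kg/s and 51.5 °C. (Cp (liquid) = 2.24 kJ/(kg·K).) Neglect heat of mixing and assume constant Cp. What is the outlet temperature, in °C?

T_out = 71.7 °C

Adiabatic, steady state ⇒ Σ ṁᵢCp,ᵢ(T_out − Tᵢ) = 0
T_out = Σ ṁᵢCp,ᵢTᵢ / Σ ṁᵢCp,ᵢ
      = 9551.3 / 133.28 = 71.663 °C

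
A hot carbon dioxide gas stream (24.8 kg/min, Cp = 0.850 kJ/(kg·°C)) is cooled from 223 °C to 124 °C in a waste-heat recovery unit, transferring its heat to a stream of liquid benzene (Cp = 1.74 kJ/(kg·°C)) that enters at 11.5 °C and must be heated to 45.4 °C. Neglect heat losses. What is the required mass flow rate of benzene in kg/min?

Heat released by hot stream: Q = 24.8 × 0.850 × (223 − 124) = 2086.9 kJ/min
Energy balance on cold side (adiabatic exchanger): Q = ṁ_c·Cp_c·(T_c,out − T_c,in)
ṁ_c = 2086.9 / [1.74 × (45.4 − 11.5)] = 35.38 kg/min

ṁ_c = 35.4 kg/min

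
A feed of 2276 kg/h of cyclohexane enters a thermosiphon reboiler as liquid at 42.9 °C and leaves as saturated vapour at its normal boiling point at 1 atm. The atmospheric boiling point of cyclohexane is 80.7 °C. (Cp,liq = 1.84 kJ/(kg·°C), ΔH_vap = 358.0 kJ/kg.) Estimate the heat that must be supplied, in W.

liquid 42.9→80.7 °C: 69.552 kJ/kg
vaporisation at 80.7 °C: 358 kJ/kg
Δh = 69.552 + 358 = 427.55 kJ/kg
Q = ṁ·Δh = 2276 kg/h × 427.55 kJ/kg = 973110 kJ/h
|Q| = 270.31 kW = 270310 W

Q = 270000 W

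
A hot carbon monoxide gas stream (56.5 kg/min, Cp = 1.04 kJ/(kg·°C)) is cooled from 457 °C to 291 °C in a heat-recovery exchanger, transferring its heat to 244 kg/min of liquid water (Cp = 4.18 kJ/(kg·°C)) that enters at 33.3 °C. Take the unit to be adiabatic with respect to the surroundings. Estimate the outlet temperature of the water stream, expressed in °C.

T_c,out = 42.9 °C

Heat released by hot stream: Q = 56.5 × 1.04 × (457 − 291) = 9754.2 kJ/min
Energy balance on cold side (adiabatic exchanger): Q = ṁ_c·Cp_c·(T_c,out − T_c,in)
T_c,out = 33.3 + 9754.2/(244 × 4.18) = 42.864 °C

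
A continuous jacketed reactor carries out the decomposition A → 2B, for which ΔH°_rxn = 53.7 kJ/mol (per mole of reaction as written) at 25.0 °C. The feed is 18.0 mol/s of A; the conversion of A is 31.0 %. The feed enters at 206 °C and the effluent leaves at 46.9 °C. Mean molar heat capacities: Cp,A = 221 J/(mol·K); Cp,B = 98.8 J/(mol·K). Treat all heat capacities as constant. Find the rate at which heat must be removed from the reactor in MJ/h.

Extent of reaction ξ = 0.310 × 18.0 = 5.58 mol/s
Reaction term: ξ·ΔH°_rxn = 5.58 × 53.7 = 299.65 kJ/s
Sensible, feed 206→25 °C: -720.02 kJ/s
Outlet flows (mol/s): A 12.42, B 11.16
Sensible, products 25→46.9 °C: 84.259 kJ/s
Q = ΔH = -336.11 kJ/s = -336.11 kW
Heat removed = 1210 MJ/h

Q_out = 1210 MJ/h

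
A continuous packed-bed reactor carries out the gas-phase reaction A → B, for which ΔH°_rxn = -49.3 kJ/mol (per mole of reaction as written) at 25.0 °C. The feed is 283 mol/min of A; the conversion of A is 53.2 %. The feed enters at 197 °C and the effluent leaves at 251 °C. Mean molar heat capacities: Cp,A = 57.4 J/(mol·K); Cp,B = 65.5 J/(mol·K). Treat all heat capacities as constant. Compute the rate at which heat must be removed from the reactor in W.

Q_out = 104000 W

Extent of reaction ξ = 0.532 × 283 = 150.56 mol/min
Reaction term: ξ·ΔH°_rxn = 150.56 × -49.3 = -7422.4 kJ/min
Sensible, feed 197→25 °C: -2794 kJ/min
Outlet flows (mol/min): A 132.44, B 150.56
Sensible, products 25→251 °C: 3946.8 kJ/min
Q = ΔH = -6269.6 kJ/min = -104.49 kW
Heat removed = 104490 W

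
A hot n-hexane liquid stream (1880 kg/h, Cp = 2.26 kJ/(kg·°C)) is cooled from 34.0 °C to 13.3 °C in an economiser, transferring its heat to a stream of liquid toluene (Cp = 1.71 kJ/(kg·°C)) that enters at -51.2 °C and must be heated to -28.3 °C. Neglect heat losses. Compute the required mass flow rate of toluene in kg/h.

ṁ_c = 2250 kg/h

Heat released by hot stream: Q = 1880 × 2.26 × (34.0 − 13.3) = 87950 kJ/h
Energy balance on cold side (adiabatic exchanger): Q = ṁ_c·Cp_c·(T_c,out − T_c,in)
ṁ_c = 87950 / [1.71 × (-28.3 − -51.2)] = 2246 kg/h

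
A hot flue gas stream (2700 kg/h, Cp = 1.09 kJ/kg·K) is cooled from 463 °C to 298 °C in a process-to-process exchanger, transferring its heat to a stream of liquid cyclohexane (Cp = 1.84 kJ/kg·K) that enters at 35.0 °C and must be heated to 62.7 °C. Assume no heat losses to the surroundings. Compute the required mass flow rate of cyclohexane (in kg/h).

ṁ_c = 9530 kg/h

Heat released by hot stream: Q = 2700 × 1.09 × (463 − 298) = 485600 kJ/h
Energy balance on cold side (adiabatic exchanger): Q = ṁ_c·Cp_c·(T_c,out − T_c,in)
ṁ_c = 485600 / [1.84 × (62.7 − 35.0)] = 9527.4 kg/h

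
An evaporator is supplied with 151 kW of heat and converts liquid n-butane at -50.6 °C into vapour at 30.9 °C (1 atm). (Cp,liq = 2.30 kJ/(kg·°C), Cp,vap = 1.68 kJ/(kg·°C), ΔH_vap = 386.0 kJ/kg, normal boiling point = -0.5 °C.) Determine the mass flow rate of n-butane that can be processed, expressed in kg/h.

ṁ = 981 kg/h

Δh = 2.30×(-0.5−-50.6) + 386.0 + 1.68×(30.9−-0.5) = 553.98 kJ/kg
Q = 151 kW = 151 kJ/s = 543600 kJ/h
ṁ = Q/Δh = 543600 / 553.98 = 981.26 kg/h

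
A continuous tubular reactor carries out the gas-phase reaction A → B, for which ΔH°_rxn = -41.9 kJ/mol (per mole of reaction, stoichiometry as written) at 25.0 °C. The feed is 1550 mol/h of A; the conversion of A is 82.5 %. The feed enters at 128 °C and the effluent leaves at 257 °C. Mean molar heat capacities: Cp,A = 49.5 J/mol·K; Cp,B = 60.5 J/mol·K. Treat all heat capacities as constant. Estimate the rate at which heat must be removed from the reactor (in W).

Extent of reaction ξ = 0.825 × 1550 = 1278.8 mol/h
Reaction term: ξ·ΔH°_rxn = 1278.8 × -41.9 = -53580 kJ/h
Sensible, feed 128→25 °C: -7902.7 kJ/h
Outlet flows (mol/h): A 271.25, B 1278.8
Sensible, products 25→257 °C: 21064 kJ/h
Q = ΔH = -40419 kJ/h = -11.227 kW
Heat removed = 11227 W

Q_out = 11200 W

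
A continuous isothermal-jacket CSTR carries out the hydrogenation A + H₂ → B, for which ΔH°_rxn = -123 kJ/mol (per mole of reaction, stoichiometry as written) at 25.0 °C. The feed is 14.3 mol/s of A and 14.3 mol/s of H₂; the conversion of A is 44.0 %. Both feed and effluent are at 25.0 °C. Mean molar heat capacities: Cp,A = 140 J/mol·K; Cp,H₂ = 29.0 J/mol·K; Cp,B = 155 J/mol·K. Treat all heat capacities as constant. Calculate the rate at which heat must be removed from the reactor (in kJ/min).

Q_out = 46400 kJ/min

Extent of reaction ξ = 0.440 × 14.3 = 6.292 mol/s
Reaction term: ξ·ΔH°_rxn = 6.292 × -123 = -773.92 kJ/s
Q = ΔH = -773.92 kJ/s = -773.92 kW
Heat removed = 46435 kJ/min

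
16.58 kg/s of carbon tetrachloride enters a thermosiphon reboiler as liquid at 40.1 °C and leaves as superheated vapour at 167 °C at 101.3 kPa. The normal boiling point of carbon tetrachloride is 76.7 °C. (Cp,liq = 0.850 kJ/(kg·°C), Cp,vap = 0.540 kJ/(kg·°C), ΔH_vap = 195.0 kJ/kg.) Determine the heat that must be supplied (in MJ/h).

liquid 40.1→76.7 °C: 31.11 kJ/kg
vaporisation at 76.7 °C: 195 kJ/kg
vapour 76.7→167 °C: 48.762 kJ/kg
Δh = 31.11 + 195 + 48.762 = 274.87 kJ/kg
Q = ṁ·Δh = 16.58 kg/s × 274.87 kJ/kg = 4557.4 kJ/s
|Q| = 4557.4 kW = 16407 MJ/h

Q = 16400 MJ/h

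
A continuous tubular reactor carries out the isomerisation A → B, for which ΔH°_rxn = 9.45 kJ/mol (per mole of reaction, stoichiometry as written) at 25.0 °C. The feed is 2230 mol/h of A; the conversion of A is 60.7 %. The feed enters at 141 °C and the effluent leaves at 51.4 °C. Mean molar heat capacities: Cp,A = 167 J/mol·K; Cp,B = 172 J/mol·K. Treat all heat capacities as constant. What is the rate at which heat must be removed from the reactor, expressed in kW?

Q_out = 5.67 kW

Extent of reaction ξ = 0.607 × 2230 = 1353.6 mol/h
Reaction term: ξ·ΔH°_rxn = 1353.6 × 9.45 = 12792 kJ/h
Sensible, feed 141→25 °C: -43200 kJ/h
Outlet flows (mol/h): A 876.39, B 1353.6
Sensible, products 25→51.4 °C: 10010 kJ/h
Q = ΔH = -20398 kJ/h = -5.666 kW
Heat removed = 5.666 kW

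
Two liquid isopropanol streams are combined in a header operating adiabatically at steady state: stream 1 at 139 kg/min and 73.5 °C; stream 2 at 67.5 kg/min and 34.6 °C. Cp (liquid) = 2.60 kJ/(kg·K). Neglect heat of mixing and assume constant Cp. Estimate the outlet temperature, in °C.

Adiabatic, steady state ⇒ Σ ṁᵢCp,ᵢ(T_out − Tᵢ) = 0
T_out = Σ ṁᵢCp,ᵢTᵢ / Σ ṁᵢCp,ᵢ
      = 32635 / 536.9 = 60.785 °C

T_out = 60.8 °C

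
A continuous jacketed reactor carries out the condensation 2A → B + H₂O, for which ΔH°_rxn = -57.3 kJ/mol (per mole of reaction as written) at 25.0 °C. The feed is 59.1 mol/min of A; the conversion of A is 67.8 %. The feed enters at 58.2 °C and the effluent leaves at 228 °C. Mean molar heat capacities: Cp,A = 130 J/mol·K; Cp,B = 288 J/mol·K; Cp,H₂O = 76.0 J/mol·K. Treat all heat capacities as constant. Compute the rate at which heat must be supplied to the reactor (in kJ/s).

Q_in = 9.66 kJ/s

Extent of reaction ξ = 0.678 × 59.1 / 2 = 20.035 mol/min
Reaction term: ξ·ΔH°_rxn = 20.035 × -57.3 = -1148 kJ/min
Sensible, feed 58.2→25 °C: -255.08 kJ/min
Outlet flows (mol/min): A 19.03, B 20.035, H₂O 20.035
Sensible, products 25→228 °C: 1982.6 kJ/min
Q = ΔH = 579.55 kJ/min = 9.6592 kW
Heat supplied = 9.6592 kJ/s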